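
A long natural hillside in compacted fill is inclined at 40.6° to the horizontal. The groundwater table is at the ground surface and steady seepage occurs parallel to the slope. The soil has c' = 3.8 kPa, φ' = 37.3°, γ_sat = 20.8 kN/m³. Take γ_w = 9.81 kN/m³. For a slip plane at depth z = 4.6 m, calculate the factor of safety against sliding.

FS = 0.55

With seepage parallel to the slope and the water table at the surface, the effective normal stress on the slip plane uses the buoyant unit weight γ' = γ_sat − γ_w while the driving shear stress uses γ_sat:
FS = [c' + γ' z cos²β tanφ'] / [γ_sat z sinβ cosβ]
γ' = 20.8 − 9.81 = 10.99 kN/m³
Numerator = 3.8 + 10.99·4.6·cos²40.6°·tan37.3° = 3.8 + 10.99·4.6·0.5765·0.7618 = 26.002 kPa
Denominator = 20.8·4.6·sin40.6°·cos40.6° = 20.8·4.6·0.6508·0.7593 = 47.277 kPa
FS = 26.002 / 47.277 = 0.550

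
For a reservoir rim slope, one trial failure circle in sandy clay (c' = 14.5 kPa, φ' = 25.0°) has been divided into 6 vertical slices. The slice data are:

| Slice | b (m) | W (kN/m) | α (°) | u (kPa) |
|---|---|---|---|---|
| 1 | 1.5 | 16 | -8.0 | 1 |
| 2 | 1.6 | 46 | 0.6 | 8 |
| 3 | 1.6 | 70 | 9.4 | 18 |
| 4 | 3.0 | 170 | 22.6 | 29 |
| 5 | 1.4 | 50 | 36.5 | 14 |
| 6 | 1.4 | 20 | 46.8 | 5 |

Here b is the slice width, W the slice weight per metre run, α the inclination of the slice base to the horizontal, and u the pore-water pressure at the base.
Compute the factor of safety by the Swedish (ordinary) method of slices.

FS = 2.09

Ordinary method of slices: FS = Σ[c'·Δl_i + (W_i cosα_i − u_i·Δl_i)·tanφ'] / Σ W_i sinα_i, with Δl_i = b_i / cosα_i.
Slice 1: Δl = 1.5/cos(-8.0°) = 1.515 m; N'_1 = 16·cos(-8.0°) − 1·1.515 = 14.3; c'Δl = 21.96; W sinα = -2.2
Slice 2: Δl = 1.6/cos0.6° = 1.600 m; N'_2 = 46·cos0.6° − 8·1.600 = 33.2; c'Δl = 23.20; W sinα = 0.5
Slice 3: Δl = 1.6/cos9.4° = 1.622 m; N'_3 = 70·cos9.4° − 18·1.622 = 39.9; c'Δl = 23.52; W sinα = 11.4
Slice 4: Δl = 3.0/cos22.6° = 3.250 m; N'_4 = 170·cos22.6° − 29·3.250 = 62.7; c'Δl = 47.12; W sinα = 65.3
Slice 5: Δl = 1.4/cos36.5° = 1.742 m; N'_5 = 50·cos36.5° − 14·1.742 = 15.8; c'Δl = 25.25; W sinα = 29.7
Slice 6: Δl = 1.4/cos46.8° = 2.045 m; N'_6 = 20·cos46.8° − 5·2.045 = 3.5; c'Δl = 29.65; W sinα = 14.6
Σc'Δl = 170.7 kN/m; ΣN' = 169.4 kN/m; ΣW sinα = 119.3 kN/m
Resisting = 170.7 + 169.4·tan25.0° = 170.7 + 79.0 = 249.7 kN/m
FS = 249.7 / 119.3 = 2.092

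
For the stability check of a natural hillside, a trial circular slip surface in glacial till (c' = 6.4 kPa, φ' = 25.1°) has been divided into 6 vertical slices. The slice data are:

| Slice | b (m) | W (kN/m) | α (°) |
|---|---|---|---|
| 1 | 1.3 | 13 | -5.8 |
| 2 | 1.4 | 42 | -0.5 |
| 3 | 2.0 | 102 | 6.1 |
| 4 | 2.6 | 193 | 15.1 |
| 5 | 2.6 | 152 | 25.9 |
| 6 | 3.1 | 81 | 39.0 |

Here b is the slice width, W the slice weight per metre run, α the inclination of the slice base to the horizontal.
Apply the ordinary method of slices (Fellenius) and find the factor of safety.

Ordinary method of slices: FS = Σ[c'·Δl_i + (W_i cosα_i)·tanφ'] / Σ W_i sinα_i, with Δl_i = b_i / cosα_i.
Slice 1: Δl = 1.3/cos(-5.8°) = 1.307 m; N'_1 = 13·cos(-5.8°) = 12.9; c'Δl = 8.36; W sinα = -1.3
Slice 2: Δl = 1.4/cos(-0.5°) = 1.400 m; N'_2 = 42·cos(-0.5°) = 42.0; c'Δl = 8.96; W sinα = -0.4
Slice 3: Δl = 2.0/cos6.1° = 2.011 m; N'_3 = 102·cos6.1° = 101.4; c'Δl = 12.87; W sinα = 10.8
Slice 4: Δl = 2.6/cos15.1° = 2.693 m; N'_4 = 193·cos15.1° = 186.3; c'Δl = 17.24; W sinα = 50.3
Slice 5: Δl = 2.6/cos25.9° = 2.890 m; N'_5 = 152·cos25.9° = 136.7; c'Δl = 18.50; W sinα = 66.4
Slice 6: Δl = 3.1/cos39.0° = 3.989 m; N'_6 = 81·cos39.0° = 62.9; c'Δl = 25.53; W sinα = 51.0
Σc'Δl = 91.5 kN/m; ΣN' = 542.4 kN/m; ΣW sinα = 176.8 kN/m
Resisting = 91.5 + 542.4·tan25.1° = 91.5 + 254.1 = 345.5 kN/m
FS = 345.5 / 176.8 = 1.954

FS = 1.95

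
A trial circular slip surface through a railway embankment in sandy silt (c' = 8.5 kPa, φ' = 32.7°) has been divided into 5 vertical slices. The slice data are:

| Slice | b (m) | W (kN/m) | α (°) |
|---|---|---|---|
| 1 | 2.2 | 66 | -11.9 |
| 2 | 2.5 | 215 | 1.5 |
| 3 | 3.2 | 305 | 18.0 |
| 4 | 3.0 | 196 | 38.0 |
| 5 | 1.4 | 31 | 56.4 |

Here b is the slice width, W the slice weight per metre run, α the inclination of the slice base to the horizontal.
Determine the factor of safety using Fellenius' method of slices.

Ordinary method of slices: FS = Σ[c'·Δl_i + (W_i cosα_i)·tanφ'] / Σ W_i sinα_i, with Δl_i = b_i / cosα_i.
Slice 1: Δl = 2.2/cos(-11.9°) = 2.248 m; N'_1 = 66·cos(-11.9°) = 64.6; c'Δl = 19.11; W sinα = -13.6
Slice 2: Δl = 2.5/cos1.5° = 2.501 m; N'_2 = 215·cos1.5° = 214.9; c'Δl = 21.26; W sinα = 5.6
Slice 3: Δl = 3.2/cos18.0° = 3.365 m; N'_3 = 305·cos18.0° = 290.1; c'Δl = 28.60; W sinα = 94.3
Slice 4: Δl = 3.0/cos38.0° = 3.807 m; N'_4 = 196·cos38.0° = 154.5; c'Δl = 32.36; W sinα = 120.7
Slice 5: Δl = 1.4/cos56.4° = 2.530 m; N'_5 = 31·cos56.4° = 17.2; c'Δl = 21.50; W sinα = 25.8
Σc'Δl = 122.8 kN/m; ΣN' = 741.2 kN/m; ΣW sinα = 232.8 kN/m
Resisting = 122.8 + 741.2·tan32.7° = 122.8 + 475.8 = 598.7 kN/m
FS = 598.7 / 232.8 = 2.572

FS = 2.57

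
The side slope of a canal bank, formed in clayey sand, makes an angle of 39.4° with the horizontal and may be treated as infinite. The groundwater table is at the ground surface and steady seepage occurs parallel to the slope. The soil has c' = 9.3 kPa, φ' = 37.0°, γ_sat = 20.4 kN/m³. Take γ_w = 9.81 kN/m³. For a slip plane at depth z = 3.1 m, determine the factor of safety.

FS = 0.78

With seepage parallel to the slope and the water table at the surface, the effective normal stress on the slip plane uses the buoyant unit weight γ' = γ_sat − γ_w while the driving shear stress uses γ_sat:
FS = [c' + γ' z cos²β tanφ'] / [γ_sat z sinβ cosβ]
γ' = 20.4 − 9.81 = 10.59 kN/m³
Numerator = 9.3 + 10.59·3.1·cos²39.4°·tan37.0° = 9.3 + 10.59·3.1·0.5971·0.7536 = 24.072 kPa
Denominator = 20.4·3.1·sin39.4°·cos39.4° = 20.4·3.1·0.6347·0.7727 = 31.018 kPa
FS = 24.072 / 31.018 = 0.776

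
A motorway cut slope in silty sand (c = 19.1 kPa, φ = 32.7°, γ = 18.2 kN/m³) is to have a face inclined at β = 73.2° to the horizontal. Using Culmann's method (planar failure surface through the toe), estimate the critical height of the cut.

Culmann's analysis gives the critical failure plane at α_cr = (β + φ)/2 = (73.2 + 32.7)/2 = 53.0°, and the critical height
H_c = (4c/γ) · sinβ cosφ / [1 − cos(β − φ)]
    = (4·19.1/18.2) · sin73.2°·cos32.7° / [1 − cos(40.5°)]
    = 4.198 · 0.9573·0.8415 / [1 − 0.7604]
    = 4.198 · 0.8056 / 0.2396
    = 14.11 m

H_c = 14.11 m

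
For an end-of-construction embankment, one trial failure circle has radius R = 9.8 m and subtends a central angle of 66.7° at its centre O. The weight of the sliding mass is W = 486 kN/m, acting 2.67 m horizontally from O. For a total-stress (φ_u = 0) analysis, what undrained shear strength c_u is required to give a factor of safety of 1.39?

FS = c_u·L_a·R / (W·d), so c_u = FS·W·d / (L_a·R).
Arc length L_a = R·θ = 9.8·(66.7°·π/180) = 9.8·1.1641 = 11.41 m
c_u = 1.39·486·2.67 / (11.41·9.8) = 1803.7 / 111.80 = 16.13 kPa

c_u = 16.1 kPa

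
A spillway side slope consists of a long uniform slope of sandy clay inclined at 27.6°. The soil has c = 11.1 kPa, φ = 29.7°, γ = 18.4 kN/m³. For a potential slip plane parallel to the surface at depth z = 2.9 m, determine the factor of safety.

For an infinite slope with a slip plane parallel to the surface (no pore pressure): FS = [c + γz cos²β tanφ] / [γz sinβ cosβ].
γz = 18.4·2.9 = 53.36 kN/m²
Numerator = 11.1 + 53.36·cos²27.6°·tan29.7° = 11.1 + 53.36·0.7854·0.5704 = 35.003 kPa
Denominator = 53.36·sin27.6°·cos27.6° = 53.36·0.4633·0.8862 = 21.908 kPa
FS = 35.003 / 21.908 = 1.598

FS = 1.60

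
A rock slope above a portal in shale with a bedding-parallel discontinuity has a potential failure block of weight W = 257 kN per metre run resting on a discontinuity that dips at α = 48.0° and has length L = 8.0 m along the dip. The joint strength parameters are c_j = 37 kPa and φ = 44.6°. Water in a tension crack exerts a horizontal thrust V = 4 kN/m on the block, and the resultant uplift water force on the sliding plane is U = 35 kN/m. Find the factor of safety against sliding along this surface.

FS = 2.21

Resolving the block weight along and normal to the plane and applying the Mohr–Coulomb strength on the joint:
N' = W cosα − U − V sinα = 257·cos48.0° − 35 − 4·sin48.0° = 134.0 kN/m
Driving force T = W sinα + V cosα = 257·sin48.0° + 4·cos48.0° = 193.7 kN/m
Resisting force R = c_j·L + N'·tanφ = 37·8.0 + 134.0·tan44.6° = 296.0 + 132.1 = 428.1 kN/m
FS = R / T = 428.1 / 193.7 = 2.211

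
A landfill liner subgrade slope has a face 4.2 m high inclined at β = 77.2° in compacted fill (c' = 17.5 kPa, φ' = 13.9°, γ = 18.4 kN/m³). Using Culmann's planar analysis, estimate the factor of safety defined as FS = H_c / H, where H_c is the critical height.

H_c = (4c'/γ) · sinβ cosφ' / [1 − cos(β − φ')]
    = (4·17.5/18.4) · sin77.2°·cos13.9° / [1 − cos63.3°]
    = 3.804 · 0.9466 / 0.5507 = 6.54 m
FS = H_c / H = 6.54 / 4.2 = 1.557

FS = 1.56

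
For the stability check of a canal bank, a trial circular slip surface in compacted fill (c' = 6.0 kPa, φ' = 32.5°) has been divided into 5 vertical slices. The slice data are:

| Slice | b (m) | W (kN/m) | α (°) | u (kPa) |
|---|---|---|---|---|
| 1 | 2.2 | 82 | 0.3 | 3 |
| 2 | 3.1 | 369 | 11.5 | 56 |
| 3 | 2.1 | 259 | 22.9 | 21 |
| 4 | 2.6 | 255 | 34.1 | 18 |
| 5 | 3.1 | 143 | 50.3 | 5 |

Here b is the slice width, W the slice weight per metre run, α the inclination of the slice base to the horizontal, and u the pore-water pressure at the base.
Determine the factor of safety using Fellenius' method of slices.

FS = 1.22

Ordinary method of slices: FS = Σ[c'·Δl_i + (W_i cosα_i − u_i·Δl_i)·tanφ'] / Σ W_i sinα_i, with Δl_i = b_i / cosα_i.
Slice 1: Δl = 2.2/cos0.3° = 2.200 m; N'_1 = 82·cos0.3° − 3·2.200 = 75.4; c'Δl = 13.20; W sinα = 0.4
Slice 2: Δl = 3.1/cos11.5° = 3.164 m; N'_2 = 369·cos11.5° − 56·3.164 = 184.4; c'Δl = 18.98; W sinα = 73.6
Slice 3: Δl = 2.1/cos22.9° = 2.280 m; N'_3 = 259·cos22.9° − 21·2.280 = 190.7; c'Δl = 13.68; W sinα = 100.8
Slice 4: Δl = 2.6/cos34.1° = 3.140 m; N'_4 = 255·cos34.1° − 18·3.140 = 154.6; c'Δl = 18.84; W sinα = 143.0
Slice 5: Δl = 3.1/cos50.3° = 4.853 m; N'_5 = 143·cos50.3° − 5·4.853 = 67.1; c'Δl = 29.12; W sinα = 110.0
Σc'Δl = 93.8 kN/m; ΣN' = 672.3 kN/m; ΣW sinα = 427.8 kN/m
Resisting = 93.8 + 672.3·tan32.5° = 93.8 + 428.3 = 522.1 kN/m
FS = 522.1 / 427.8 = 1.221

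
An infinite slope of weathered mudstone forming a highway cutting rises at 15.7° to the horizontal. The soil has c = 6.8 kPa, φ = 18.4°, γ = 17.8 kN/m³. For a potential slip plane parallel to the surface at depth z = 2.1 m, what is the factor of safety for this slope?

FS = 1.88

For an infinite slope with a slip plane parallel to the surface (no pore pressure): FS = [c + γz cos²β tanφ] / [γz sinβ cosβ].
γz = 17.8·2.1 = 37.38 kN/m²
Numerator = 6.8 + 37.38·cos²15.7°·tan18.4° = 6.8 + 37.38·0.9268·0.3327 = 18.324 kPa
Denominator = 37.38·sin15.7°·cos15.7° = 37.38·0.2706·0.9627 = 9.738 kPa
FS = 18.324 / 9.738 = 1.882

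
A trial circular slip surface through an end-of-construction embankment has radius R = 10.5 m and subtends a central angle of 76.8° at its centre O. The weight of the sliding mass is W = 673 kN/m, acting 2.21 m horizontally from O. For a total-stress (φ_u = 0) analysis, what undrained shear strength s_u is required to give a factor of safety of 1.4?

s_u = 14.1 kPa

FS = s_u·L_a·R / (W·d), so s_u = FS·W·d / (L_a·R).
Arc length L_a = R·θ = 10.5·(76.8°·π/180) = 10.5·1.3404 = 14.07 m
s_u = 1.4·673·2.21 / (14.07·10.5) = 2082.3 / 147.78 = 14.09 kPa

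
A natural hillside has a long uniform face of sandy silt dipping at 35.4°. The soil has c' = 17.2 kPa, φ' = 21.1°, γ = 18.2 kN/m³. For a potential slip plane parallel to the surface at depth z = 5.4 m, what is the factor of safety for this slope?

For an infinite slope with a slip plane parallel to the surface (no pore pressure): FS = [c' + γz cos²β tanφ'] / [γz sinβ cosβ].
γz = 18.2·5.4 = 98.28 kN/m²
Numerator = 17.2 + 98.28·cos²35.4°·tan21.1° = 17.2 + 98.28·0.6644·0.3859 = 42.397 kPa
Denominator = 98.28·sin35.4°·cos35.4° = 98.28·0.5793·0.8151 = 46.407 kPa
FS = 42.397 / 46.407 = 0.914

FS = 0.91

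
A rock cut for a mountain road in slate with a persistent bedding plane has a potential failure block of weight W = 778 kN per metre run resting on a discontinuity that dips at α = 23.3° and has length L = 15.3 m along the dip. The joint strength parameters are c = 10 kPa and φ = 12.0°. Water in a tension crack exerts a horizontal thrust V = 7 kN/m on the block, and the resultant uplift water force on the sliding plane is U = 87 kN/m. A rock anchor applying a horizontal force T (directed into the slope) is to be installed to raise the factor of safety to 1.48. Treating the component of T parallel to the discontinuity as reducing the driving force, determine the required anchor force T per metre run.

T = 124 kN/m

Resolving forces along and normal to the sliding plane, with the horizontal anchor force T adding T·sinα to the effective normal force and T·cosα acting up the plane against the driving force:
FS = [cL + (W cosα − U − V sinα + T sinα) tanφ] / [W sinα + V cosα − T cosα]
Without the anchor: N' = 624.8 kN/m, driving T_d = 314.2 kN/m, resisting R = 10·15.3 + 624.8·tan12.0° = 285.8 kN/m, FS = 0.91.
Setting FS = 1.48 and solving for T:
1.48·(314.2 − T cos23.3°) = 285.8 + T sin23.3°·tan12.0°
T·(sin23.3°·tan12.0° + 1.48·cos23.3°) = 1.48·314.2 − 285.8
T·(0.3955·0.2126 + 1.48·0.9184) = 465.0 − 285.8 = 179.2
T·1.4434 = 179.2
T = 124.1 kN/m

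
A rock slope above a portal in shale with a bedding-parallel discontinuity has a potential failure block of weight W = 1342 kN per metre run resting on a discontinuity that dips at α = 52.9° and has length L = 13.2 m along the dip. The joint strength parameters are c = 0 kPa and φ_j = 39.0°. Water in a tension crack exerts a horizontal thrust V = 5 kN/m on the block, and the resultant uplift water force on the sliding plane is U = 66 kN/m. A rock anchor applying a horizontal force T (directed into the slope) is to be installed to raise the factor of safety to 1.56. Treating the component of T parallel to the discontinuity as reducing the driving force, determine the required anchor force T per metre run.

T = 678 kN/m

Resolving forces along and normal to the sliding plane, with the horizontal anchor force T adding T·sinα to the effective normal force and T·cosα acting up the plane against the driving force:
FS = [cL + (W cosα − U − V sinα + T sinα) tanφ_j] / [W sinα + V cosα − T cosα]
Without the anchor: N' = 739.5 kN/m, driving T_d = 1073.4 kN/m, resisting R = 0·13.2 + 739.5·tan39.0° = 598.8 kN/m, FS = 0.56.
Setting FS = 1.56 and solving for T:
1.56·(1073.4 − T cos52.9°) = 598.8 + T sin52.9°·tan39.0°
T·(sin52.9°·tan39.0° + 1.56·cos52.9°) = 1.56·1073.4 − 598.8
T·(0.7976·0.8098 + 1.56·0.6032) = 1674.5 − 598.8 = 1075.6
T·1.5869 = 1075.6
T = 677.8 kN/m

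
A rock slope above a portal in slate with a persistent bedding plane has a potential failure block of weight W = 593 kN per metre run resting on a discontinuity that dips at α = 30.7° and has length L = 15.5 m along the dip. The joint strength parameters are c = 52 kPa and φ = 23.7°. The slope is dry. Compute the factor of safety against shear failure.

Resolving the block weight along and normal to the plane and applying the Mohr–Coulomb strength on the joint:
N' = W cosα = 593·cos30.7° = 509.9 kN/m
Driving force T = W sinα = 593·sin30.7° = 302.8 kN/m
Resisting force R = c·L + N'·tanφ = 52·15.5 + 509.9·tan23.7° = 806.0 + 223.8 = 1029.8 kN/m
FS = R / T = 1029.8 / 302.8 = 3.402

FS = 3.40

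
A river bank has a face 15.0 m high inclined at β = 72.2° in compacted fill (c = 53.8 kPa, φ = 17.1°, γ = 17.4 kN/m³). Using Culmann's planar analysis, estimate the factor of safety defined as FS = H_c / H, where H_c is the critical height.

FS = 1.75

H_c = (4c/γ) · sinβ cosφ / [1 − cos(β − φ)]
    = (4·53.8/17.4) · sin72.2°·cos17.1° / [1 − cos55.1°]
    = 12.368 · 0.9100 / 0.4279 = 26.31 m
FS = H_c / H = 26.31 / 15.0 = 1.754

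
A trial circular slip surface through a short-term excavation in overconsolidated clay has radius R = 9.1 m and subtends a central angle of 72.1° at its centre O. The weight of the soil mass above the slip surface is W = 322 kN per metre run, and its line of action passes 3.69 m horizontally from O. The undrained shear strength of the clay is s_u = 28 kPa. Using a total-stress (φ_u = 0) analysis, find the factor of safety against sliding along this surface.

Taking moments about the centre O, the resisting moment is provided by the undrained shear strength acting along the arc:
Arc length L_a = R·θ = 9.1·(72.1°·π/180) = 9.1·1.2584 = 11.45 m
M_R = s_u·L_a·R = 28·11.45·9.1 = 2917.8 kN·m/m
M_D = W·d = 322·3.69 = 1188.2 kN·m/m
FS = M_R / M_D = 2917.8 / 1188.2 = 2.456

FS = 2.46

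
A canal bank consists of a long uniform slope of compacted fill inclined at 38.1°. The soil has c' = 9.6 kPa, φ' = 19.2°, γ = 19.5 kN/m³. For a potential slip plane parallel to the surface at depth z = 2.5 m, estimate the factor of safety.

FS = 0.85

For an infinite slope with a slip plane parallel to the surface (no pore pressure): FS = [c' + γz cos²β tanφ'] / [γz sinβ cosβ].
γz = 19.5·2.5 = 48.75 kN/m²
Numerator = 9.6 + 48.75·cos²38.1°·tan19.2° = 9.6 + 48.75·0.6193·0.3482 = 20.113 kPa
Denominator = 48.75·sin38.1°·cos38.1° = 48.75·0.6170·0.7869 = 23.671 kPa
FS = 20.113 / 23.671 = 0.850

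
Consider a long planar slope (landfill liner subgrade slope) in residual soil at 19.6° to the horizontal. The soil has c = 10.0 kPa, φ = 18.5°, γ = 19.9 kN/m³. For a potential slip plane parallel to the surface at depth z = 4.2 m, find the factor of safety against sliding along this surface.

FS = 1.32

For an infinite slope with a slip plane parallel to the surface (no pore pressure): FS = [c + γz cos²β tanφ] / [γz sinβ cosβ].
γz = 19.9·4.2 = 83.58 kN/m²
Numerator = 10.0 + 83.58·cos²19.6°·tan18.5° = 10.0 + 83.58·0.8875·0.3346 = 34.819 kPa
Denominator = 83.58·sin19.6°·cos19.6° = 83.58·0.3355·0.9421 = 26.413 kPa
FS = 34.819 / 26.413 = 1.318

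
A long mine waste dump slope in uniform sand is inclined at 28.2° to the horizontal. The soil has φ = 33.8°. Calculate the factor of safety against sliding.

For a dry cohesionless infinite slope the factor of safety is FS = tanφ / tanβ.
FS = tan33.8° / tan28.2° = 0.6694 / 0.5362 = 1.249

FS = 1.25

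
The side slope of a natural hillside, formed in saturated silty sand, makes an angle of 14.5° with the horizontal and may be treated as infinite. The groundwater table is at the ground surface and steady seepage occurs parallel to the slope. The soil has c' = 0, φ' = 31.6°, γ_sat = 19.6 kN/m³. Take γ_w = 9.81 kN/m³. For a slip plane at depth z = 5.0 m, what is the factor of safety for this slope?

FS = 1.19

With seepage parallel to the slope and the water table at the surface, the effective normal stress on the slip plane uses the buoyant unit weight γ' = γ_sat − γ_w while the driving shear stress uses γ_sat:
FS = [c' + γ' z cos²β tanφ'] / [γ_sat z sinβ cosβ]
(For c' = 0 this reduces to FS = (γ'/γ_sat)·tanφ'/tanβ.)
γ' = 19.6 − 9.81 = 9.79 kN/m³
Numerator = 0.0 + 9.79·5.0·cos²14.5°·tan31.6° = 0.0 + 9.79·5.0·0.9373·0.6152 = 28.226 kPa
Denominator = 19.6·5.0·sin14.5°·cos14.5° = 19.6·5.0·0.2504·0.9681 = 23.756 kPa
FS = 28.226 / 23.756 = 1.188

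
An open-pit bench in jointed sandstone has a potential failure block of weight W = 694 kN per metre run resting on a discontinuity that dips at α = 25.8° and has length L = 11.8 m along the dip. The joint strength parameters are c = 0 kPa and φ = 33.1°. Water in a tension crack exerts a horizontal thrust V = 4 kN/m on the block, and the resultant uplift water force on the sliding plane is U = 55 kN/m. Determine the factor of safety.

FS = 1.21

Resolving the block weight along and normal to the plane and applying the Mohr–Coulomb strength on the joint:
N' = W cosα − U − V sinα = 694·cos25.8° − 55 − 4·sin25.8° = 568.1 kN/m
Driving force T = W sinα + V cosα = 694·sin25.8° + 4·cos25.8° = 305.7 kN/m
Resisting force R = c·L + N'·tanφ = 0·11.8 + 568.1·tan33.1° = 0.0 + 370.3 = 370.3 kN/m
FS = R / T = 370.3 / 305.7 = 1.212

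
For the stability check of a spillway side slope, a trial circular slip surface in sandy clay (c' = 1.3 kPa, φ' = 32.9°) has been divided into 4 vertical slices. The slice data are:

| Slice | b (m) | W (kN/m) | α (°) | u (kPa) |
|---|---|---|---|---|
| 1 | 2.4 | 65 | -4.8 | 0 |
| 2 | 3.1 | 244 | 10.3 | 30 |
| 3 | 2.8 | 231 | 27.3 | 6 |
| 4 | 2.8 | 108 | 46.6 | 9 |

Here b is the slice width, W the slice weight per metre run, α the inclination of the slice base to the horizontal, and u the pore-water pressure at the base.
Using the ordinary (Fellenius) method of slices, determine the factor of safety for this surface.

Ordinary method of slices: FS = Σ[c'·Δl_i + (W_i cosα_i − u_i·Δl_i)·tanφ'] / Σ W_i sinα_i, with Δl_i = b_i / cosα_i.
Slice 1: Δl = 2.4/cos(-4.8°) = 2.408 m; N'_1 = 65·cos(-4.8°) − 0·2.408 = 64.8; c'Δl = 3.13; W sinα = -5.4
Slice 2: Δl = 3.1/cos10.3° = 3.151 m; N'_2 = 244·cos10.3° − 30·3.151 = 145.5; c'Δl = 4.10; W sinα = 43.6
Slice 3: Δl = 2.8/cos27.3° = 3.151 m; N'_3 = 231·cos27.3° − 6·3.151 = 186.4; c'Δl = 4.10; W sinα = 105.9
Slice 4: Δl = 2.8/cos46.6° = 4.075 m; N'_4 = 108·cos46.6° − 9·4.075 = 37.5; c'Δl = 5.30; W sinα = 78.5
Σc'Δl = 16.6 kN/m; ΣN' = 434.2 kN/m; ΣW sinα = 222.6 kN/m
Resisting = 16.6 + 434.2·tan32.9° = 16.6 + 280.9 = 297.5 kN/m
FS = 297.5 / 222.6 = 1.337

FS = 1.34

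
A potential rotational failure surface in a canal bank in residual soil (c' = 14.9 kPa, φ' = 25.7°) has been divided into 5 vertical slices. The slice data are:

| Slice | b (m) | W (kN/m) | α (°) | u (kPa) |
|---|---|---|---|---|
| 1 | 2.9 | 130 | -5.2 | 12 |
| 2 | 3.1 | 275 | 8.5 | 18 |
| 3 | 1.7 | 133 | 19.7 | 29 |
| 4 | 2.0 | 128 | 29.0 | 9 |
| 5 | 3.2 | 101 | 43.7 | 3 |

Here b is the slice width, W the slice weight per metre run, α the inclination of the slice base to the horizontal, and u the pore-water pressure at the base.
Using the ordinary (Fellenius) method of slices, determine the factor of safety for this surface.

Ordinary method of slices: FS = Σ[c'·Δl_i + (W_i cosα_i − u_i·Δl_i)·tanφ'] / Σ W_i sinα_i, with Δl_i = b_i / cosα_i.
Slice 1: Δl = 2.9/cos(-5.2°) = 2.912 m; N'_1 = 130·cos(-5.2°) − 12·2.912 = 94.5; c'Δl = 43.39; W sinα = -11.8
Slice 2: Δl = 3.1/cos8.5° = 3.134 m; N'_2 = 275·cos8.5° − 18·3.134 = 215.6; c'Δl = 46.70; W sinα = 40.6
Slice 3: Δl = 1.7/cos19.7° = 1.806 m; N'_3 = 133·cos19.7° − 29·1.806 = 72.9; c'Δl = 26.90; W sinα = 44.8
Slice 4: Δl = 2.0/cos29.0° = 2.287 m; N'_4 = 128·cos29.0° − 9·2.287 = 91.4; c'Δl = 34.07; W sinα = 62.1
Slice 5: Δl = 3.2/cos43.7° = 4.426 m; N'_5 = 101·cos43.7° − 3·4.426 = 59.7; c'Δl = 65.95; W sinα = 69.8
Σc'Δl = 217.0 kN/m; ΣN' = 534.0 kN/m; ΣW sinα = 205.5 kN/m
Resisting = 217.0 + 534.0·tan25.7° = 217.0 + 257.0 = 474.0 kN/m
FS = 474.0 / 205.5 = 2.306

FS = 2.31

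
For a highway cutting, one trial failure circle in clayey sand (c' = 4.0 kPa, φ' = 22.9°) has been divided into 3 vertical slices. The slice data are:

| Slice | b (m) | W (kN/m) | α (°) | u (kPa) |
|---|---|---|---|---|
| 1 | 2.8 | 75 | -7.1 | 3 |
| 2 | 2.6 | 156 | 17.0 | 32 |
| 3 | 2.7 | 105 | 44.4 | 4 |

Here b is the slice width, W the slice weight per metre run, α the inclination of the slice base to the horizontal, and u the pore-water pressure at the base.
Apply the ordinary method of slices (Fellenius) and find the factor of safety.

FS = 1.06

Ordinary method of slices: FS = Σ[c'·Δl_i + (W_i cosα_i − u_i·Δl_i)·tanφ'] / Σ W_i sinα_i, with Δl_i = b_i / cosα_i.
Slice 1: Δl = 2.8/cos(-7.1°) = 2.822 m; N'_1 = 75·cos(-7.1°) − 3·2.822 = 66.0; c'Δl = 11.29; W sinα = -9.3
Slice 2: Δl = 2.6/cos17.0° = 2.719 m; N'_2 = 156·cos17.0° − 32·2.719 = 62.2; c'Δl = 10.88; W sinα = 45.6
Slice 3: Δl = 2.7/cos44.4° = 3.779 m; N'_3 = 105·cos44.4° − 4·3.779 = 59.9; c'Δl = 15.12; W sinα = 73.5
Σc'Δl = 37.3 kN/m; ΣN' = 188.0 kN/m; ΣW sinα = 109.8 kN/m
Resisting = 37.3 + 188.0·tan22.9° = 37.3 + 79.4 = 116.7 kN/m
FS = 116.7 / 109.8 = 1.063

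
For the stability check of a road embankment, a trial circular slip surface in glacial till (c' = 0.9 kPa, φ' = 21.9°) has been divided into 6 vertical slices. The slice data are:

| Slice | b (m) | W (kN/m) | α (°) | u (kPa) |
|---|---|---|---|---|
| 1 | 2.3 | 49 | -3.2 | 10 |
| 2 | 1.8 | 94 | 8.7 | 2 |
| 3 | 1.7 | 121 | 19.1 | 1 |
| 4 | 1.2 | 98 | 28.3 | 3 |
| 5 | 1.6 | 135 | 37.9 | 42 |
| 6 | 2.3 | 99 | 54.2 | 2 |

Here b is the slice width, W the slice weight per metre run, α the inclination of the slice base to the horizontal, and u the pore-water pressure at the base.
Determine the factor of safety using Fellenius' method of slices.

Ordinary method of slices: FS = Σ[c'·Δl_i + (W_i cosα_i − u_i·Δl_i)·tanφ'] / Σ W_i sinα_i, with Δl_i = b_i / cosα_i.
Slice 1: Δl = 2.3/cos(-3.2°) = 2.304 m; N'_1 = 49·cos(-3.2°) − 10·2.304 = 25.9; c'Δl = 2.07; W sinα = -2.7
Slice 2: Δl = 1.8/cos8.7° = 1.821 m; N'_2 = 94·cos8.7° − 2·1.821 = 89.3; c'Δl = 1.64; W sinα = 14.2
Slice 3: Δl = 1.7/cos19.1° = 1.799 m; N'_3 = 121·cos19.1° − 1·1.799 = 112.5; c'Δl = 1.62; W sinα = 39.6
Slice 4: Δl = 1.2/cos28.3° = 1.363 m; N'_4 = 98·cos28.3° − 3·1.363 = 82.2; c'Δl = 1.23; W sinα = 46.5
Slice 5: Δl = 1.6/cos37.9° = 2.028 m; N'_5 = 135·cos37.9° − 42·2.028 = 21.4; c'Δl = 1.82; W sinα = 82.9
Slice 6: Δl = 2.3/cos54.2° = 3.932 m; N'_6 = 99·cos54.2° − 2·3.932 = 50.0; c'Δl = 3.54; W sinα = 80.3
Σc'Δl = 11.9 kN/m; ΣN' = 381.3 kN/m; ΣW sinα = 260.8 kN/m
Resisting = 11.9 + 381.3·tan21.9° = 11.9 + 153.3 = 165.2 kN/m
FS = 165.2 / 260.8 = 0.634

FS = 0.63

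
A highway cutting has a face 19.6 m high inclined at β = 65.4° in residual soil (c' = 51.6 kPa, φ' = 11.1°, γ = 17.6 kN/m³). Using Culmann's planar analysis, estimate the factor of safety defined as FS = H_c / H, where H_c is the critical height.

FS = 1.28

H_c = (4c'/γ) · sinβ cosφ' / [1 − cos(β − φ')]
    = (4·51.6/17.6) · sin65.4°·cos11.1° / [1 − cos54.3°]
    = 11.727 · 0.8922 / 0.4165 = 25.12 m
FS = H_c / H = 25.12 / 19.6 = 1.282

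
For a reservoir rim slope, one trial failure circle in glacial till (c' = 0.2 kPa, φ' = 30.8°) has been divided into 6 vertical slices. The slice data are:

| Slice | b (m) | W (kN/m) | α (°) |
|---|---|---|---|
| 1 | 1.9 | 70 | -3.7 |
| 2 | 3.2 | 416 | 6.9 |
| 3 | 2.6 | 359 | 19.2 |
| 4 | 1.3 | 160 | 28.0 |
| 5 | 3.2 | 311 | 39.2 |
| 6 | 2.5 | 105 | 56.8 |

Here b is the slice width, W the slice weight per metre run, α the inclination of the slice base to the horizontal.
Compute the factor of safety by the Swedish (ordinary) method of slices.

Ordinary method of slices: FS = Σ[c'·Δl_i + (W_i cosα_i)·tanφ'] / Σ W_i sinα_i, with Δl_i = b_i / cosα_i.
Slice 1: Δl = 1.9/cos(-3.7°) = 1.904 m; N'_1 = 70·cos(-3.7°) = 69.9; c'Δl = 0.38; W sinα = -4.5
Slice 2: Δl = 3.2/cos6.9° = 3.223 m; N'_2 = 416·cos6.9° = 413.0; c'Δl = 0.64; W sinα = 50.0
Slice 3: Δl = 2.6/cos19.2° = 2.753 m; N'_3 = 359·cos19.2° = 339.0; c'Δl = 0.55; W sinα = 118.1
Slice 4: Δl = 1.3/cos28.0° = 1.472 m; N'_4 = 160·cos28.0° = 141.3; c'Δl = 0.29; W sinα = 75.1
Slice 5: Δl = 3.2/cos39.2° = 4.129 m; N'_5 = 311·cos39.2° = 241.0; c'Δl = 0.83; W sinα = 196.6
Slice 6: Δl = 2.5/cos56.8° = 4.566 m; N'_6 = 105·cos56.8° = 57.5; c'Δl = 0.91; W sinα = 87.9
Σc'Δl = 3.6 kN/m; ΣN' = 1261.6 kN/m; ΣW sinα = 523.1 kN/m
Resisting = 3.6 + 1261.6·tan30.8° = 3.6 + 752.1 = 755.7 kN/m
FS = 755.7 / 523.1 = 1.445

FS = 1.44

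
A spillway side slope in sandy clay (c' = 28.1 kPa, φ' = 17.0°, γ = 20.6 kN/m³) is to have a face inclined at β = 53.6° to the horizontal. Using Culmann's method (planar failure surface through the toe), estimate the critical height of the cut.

Culmann's analysis gives the critical failure plane at α_cr = (β + φ')/2 = (53.6 + 17.0)/2 = 35.3°, and the critical height
H_c = (4c'/γ) · sinβ cosφ' / [1 − cos(β − φ')]
    = (4·28.1/20.6) · sin53.6°·cos17.0° / [1 − cos(36.6°)]
    = 5.456 · 0.8049·0.9563 / [1 − 0.8028]
    = 5.456 · 0.7697 / 0.1972
    = 21.30 m

H_c = 21.30 m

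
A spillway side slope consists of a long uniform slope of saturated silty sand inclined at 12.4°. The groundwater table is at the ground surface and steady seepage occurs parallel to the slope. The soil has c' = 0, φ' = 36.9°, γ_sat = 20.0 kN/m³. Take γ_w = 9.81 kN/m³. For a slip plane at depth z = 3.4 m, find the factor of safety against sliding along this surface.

With seepage parallel to the slope and the water table at the surface, the effective normal stress on the slip plane uses the buoyant unit weight γ' = γ_sat − γ_w while the driving shear stress uses γ_sat:
FS = [c' + γ' z cos²β tanφ'] / [γ_sat z sinβ cosβ]
(For c' = 0 this reduces to FS = (γ'/γ_sat)·tanφ'/tanβ.)
γ' = 20.0 − 9.81 = 10.19 kN/m³
Numerator = 0.0 + 10.19·3.4·cos²12.4°·tan36.9° = 0.0 + 10.19·3.4·0.9539·0.7508 = 24.813 kPa
Denominator = 20.0·3.4·sin12.4°·cos12.4° = 20.0·3.4·0.2147·0.9767 = 14.261 kPa
FS = 24.813 / 14.261 = 1.740

FS = 1.74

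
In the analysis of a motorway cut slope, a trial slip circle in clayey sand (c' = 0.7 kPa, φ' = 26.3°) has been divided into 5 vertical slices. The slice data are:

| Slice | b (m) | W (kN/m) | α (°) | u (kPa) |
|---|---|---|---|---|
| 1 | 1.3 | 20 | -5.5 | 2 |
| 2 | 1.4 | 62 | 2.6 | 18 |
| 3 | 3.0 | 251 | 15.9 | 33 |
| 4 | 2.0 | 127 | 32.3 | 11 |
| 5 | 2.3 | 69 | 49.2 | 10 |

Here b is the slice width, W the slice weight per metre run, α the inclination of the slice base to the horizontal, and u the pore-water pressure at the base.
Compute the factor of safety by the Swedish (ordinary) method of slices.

Ordinary method of slices: FS = Σ[c'·Δl_i + (W_i cosα_i − u_i·Δl_i)·tanφ'] / Σ W_i sinα_i, with Δl_i = b_i / cosα_i.
Slice 1: Δl = 1.3/cos(-5.5°) = 1.306 m; N'_1 = 20·cos(-5.5°) − 2·1.306 = 17.3; c'Δl = 0.91; W sinα = -1.9
Slice 2: Δl = 1.4/cos2.6° = 1.401 m; N'_2 = 62·cos2.6° − 18·1.401 = 36.7; c'Δl = 0.98; W sinα = 2.8
Slice 3: Δl = 3.0/cos15.9° = 3.119 m; N'_3 = 251·cos15.9° − 33·3.119 = 138.5; c'Δl = 2.18; W sinα = 68.8
Slice 4: Δl = 2.0/cos32.3° = 2.366 m; N'_4 = 127·cos32.3° − 11·2.366 = 81.3; c'Δl = 1.66; W sinα = 67.9
Slice 5: Δl = 2.3/cos49.2° = 3.520 m; N'_5 = 69·cos49.2° − 10·3.520 = 9.9; c'Δl = 2.46; W sinα = 52.2
Σc'Δl = 8.2 kN/m; ΣN' = 283.7 kN/m; ΣW sinα = 189.8 kN/m
Resisting = 8.2 + 283.7·tan26.3° = 8.2 + 140.2 = 148.4 kN/m
FS = 148.4 / 189.8 = 0.782

FS = 0.78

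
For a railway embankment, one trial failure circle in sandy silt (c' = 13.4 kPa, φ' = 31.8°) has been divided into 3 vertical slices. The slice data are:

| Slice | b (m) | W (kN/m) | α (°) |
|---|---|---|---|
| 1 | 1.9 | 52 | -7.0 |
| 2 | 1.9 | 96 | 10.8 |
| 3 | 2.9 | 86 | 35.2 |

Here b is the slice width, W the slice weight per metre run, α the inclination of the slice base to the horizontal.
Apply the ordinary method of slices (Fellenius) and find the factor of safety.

Ordinary method of slices: FS = Σ[c'·Δl_i + (W_i cosα_i)·tanφ'] / Σ W_i sinα_i, with Δl_i = b_i / cosα_i.
Slice 1: Δl = 1.9/cos(-7.0°) = 1.914 m; N'_1 = 52·cos(-7.0°) = 51.6; c'Δl = 25.65; W sinα = -6.3
Slice 2: Δl = 1.9/cos10.8° = 1.934 m; N'_2 = 96·cos10.8° = 94.3; c'Δl = 25.92; W sinα = 18.0
Slice 3: Δl = 2.9/cos35.2° = 3.549 m; N'_3 = 86·cos35.2° = 70.3; c'Δl = 47.56; W sinα = 49.6
Σc'Δl = 99.1 kN/m; ΣN' = 216.2 kN/m; ΣW sinα = 61.2 kN/m
Resisting = 99.1 + 216.2·tan31.8° = 99.1 + 134.0 = 233.2 kN/m
FS = 233.2 / 61.2 = 3.808

FS = 3.81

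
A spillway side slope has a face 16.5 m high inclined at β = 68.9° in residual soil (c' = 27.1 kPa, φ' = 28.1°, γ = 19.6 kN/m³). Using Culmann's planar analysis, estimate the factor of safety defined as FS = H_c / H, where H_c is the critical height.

FS = 1.14

H_c = (4c'/γ) · sinβ cosφ' / [1 − cos(β − φ')]
    = (4·27.1/19.6) · sin68.9°·cos28.1° / [1 − cos40.8°]
    = 5.531 · 0.8230 / 0.2430 = 18.73 m
FS = H_c / H = 18.73 / 16.5 = 1.135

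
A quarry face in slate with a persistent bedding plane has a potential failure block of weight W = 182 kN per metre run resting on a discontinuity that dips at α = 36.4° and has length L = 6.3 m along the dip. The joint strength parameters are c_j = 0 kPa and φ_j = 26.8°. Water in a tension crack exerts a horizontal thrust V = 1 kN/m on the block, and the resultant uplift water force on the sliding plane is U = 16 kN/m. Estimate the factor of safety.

Resolving the block weight along and normal to the plane and applying the Mohr–Coulomb strength on the joint:
N' = W cosα − U − V sinα = 182·cos36.4° − 16 − 1·sin36.4° = 129.9 kN/m
Driving force T = W sinα + V cosα = 182·sin36.4° + 1·cos36.4° = 108.8 kN/m
Resisting force R = c_j·L + N'·tanφ_j = 0·6.3 + 129.9·tan26.8° = 0.0 + 65.6 = 65.6 kN/m
FS = R / T = 65.6 / 108.8 = 0.603

FS = 0.60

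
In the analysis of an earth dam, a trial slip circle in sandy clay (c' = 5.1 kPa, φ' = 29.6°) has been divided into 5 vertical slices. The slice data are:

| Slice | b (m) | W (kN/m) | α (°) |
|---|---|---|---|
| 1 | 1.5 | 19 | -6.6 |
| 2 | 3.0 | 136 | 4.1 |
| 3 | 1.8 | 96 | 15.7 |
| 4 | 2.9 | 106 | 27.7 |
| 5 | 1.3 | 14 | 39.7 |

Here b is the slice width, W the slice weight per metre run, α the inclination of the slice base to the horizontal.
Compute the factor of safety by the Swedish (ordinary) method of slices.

FS = 2.81

Ordinary method of slices: FS = Σ[c'·Δl_i + (W_i cosα_i)·tanφ'] / Σ W_i sinα_i, with Δl_i = b_i / cosα_i.
Slice 1: Δl = 1.5/cos(-6.6°) = 1.510 m; N'_1 = 19·cos(-6.6°) = 18.9; c'Δl = 7.70; W sinα = -2.2
Slice 2: Δl = 3.0/cos4.1° = 3.008 m; N'_2 = 136·cos4.1° = 135.7; c'Δl = 15.34; W sinα = 9.7
Slice 3: Δl = 1.8/cos15.7° = 1.870 m; N'_3 = 96·cos15.7° = 92.4; c'Δl = 9.54; W sinα = 26.0
Slice 4: Δl = 2.9/cos27.7° = 3.275 m; N'_4 = 106·cos27.7° = 93.9; c'Δl = 16.70; W sinα = 49.3
Slice 5: Δl = 1.3/cos39.7° = 1.690 m; N'_5 = 14·cos39.7° = 10.8; c'Δl = 8.62; W sinα = 8.9
Σc'Δl = 57.9 kN/m; ΣN' = 351.6 kN/m; ΣW sinα = 91.7 kN/m
Resisting = 57.9 + 351.6·tan29.6° = 57.9 + 199.7 = 257.6 kN/m
FS = 257.6 / 91.7 = 2.808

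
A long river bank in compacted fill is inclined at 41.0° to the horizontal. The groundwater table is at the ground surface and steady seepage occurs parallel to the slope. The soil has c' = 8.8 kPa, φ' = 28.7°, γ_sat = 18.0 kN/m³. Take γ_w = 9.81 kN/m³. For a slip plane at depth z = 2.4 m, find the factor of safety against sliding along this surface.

FS = 0.70

With seepage parallel to the slope and the water table at the surface, the effective normal stress on the slip plane uses the buoyant unit weight γ' = γ_sat − γ_w while the driving shear stress uses γ_sat:
FS = [c' + γ' z cos²β tanφ'] / [γ_sat z sinβ cosβ]
γ' = 18.0 − 9.81 = 8.19 kN/m³
Numerator = 8.8 + 8.19·2.4·cos²41.0°·tan28.7° = 8.8 + 8.19·2.4·0.5696·0.5475 = 14.930 kPa
Denominator = 18.0·2.4·sin41.0°·cos41.0° = 18.0·2.4·0.6561·0.7547 = 21.390 kPa
FS = 14.930 / 21.390 = 0.698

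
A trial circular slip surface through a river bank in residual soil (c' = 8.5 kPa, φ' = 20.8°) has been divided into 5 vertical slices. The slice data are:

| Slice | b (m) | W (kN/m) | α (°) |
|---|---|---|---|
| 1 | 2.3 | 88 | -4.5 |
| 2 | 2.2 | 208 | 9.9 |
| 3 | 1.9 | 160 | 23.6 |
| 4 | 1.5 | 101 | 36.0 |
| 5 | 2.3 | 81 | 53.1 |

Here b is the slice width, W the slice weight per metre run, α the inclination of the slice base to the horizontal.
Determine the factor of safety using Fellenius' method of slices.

FS = 1.48

Ordinary method of slices: FS = Σ[c'·Δl_i + (W_i cosα_i)·tanφ'] / Σ W_i sinα_i, with Δl_i = b_i / cosα_i.
Slice 1: Δl = 2.3/cos(-4.5°) = 2.307 m; N'_1 = 88·cos(-4.5°) = 87.7; c'Δl = 19.61; W sinα = -6.9
Slice 2: Δl = 2.2/cos9.9° = 2.233 m; N'_2 = 208·cos9.9° = 204.9; c'Δl = 18.98; W sinα = 35.8
Slice 3: Δl = 1.9/cos23.6° = 2.073 m; N'_3 = 160·cos23.6° = 146.6; c'Δl = 17.62; W sinα = 64.1
Slice 4: Δl = 1.5/cos36.0° = 1.854 m; N'_4 = 101·cos36.0° = 81.7; c'Δl = 15.76; W sinα = 59.4
Slice 5: Δl = 2.3/cos53.1° = 3.831 m; N'_5 = 81·cos53.1° = 48.6; c'Δl = 32.56; W sinα = 64.8
Σc'Δl = 104.5 kN/m; ΣN' = 569.6 kN/m; ΣW sinα = 217.1 kN/m
Resisting = 104.5 + 569.6·tan20.8° = 104.5 + 216.4 = 320.9 kN/m
FS = 320.9 / 217.1 = 1.478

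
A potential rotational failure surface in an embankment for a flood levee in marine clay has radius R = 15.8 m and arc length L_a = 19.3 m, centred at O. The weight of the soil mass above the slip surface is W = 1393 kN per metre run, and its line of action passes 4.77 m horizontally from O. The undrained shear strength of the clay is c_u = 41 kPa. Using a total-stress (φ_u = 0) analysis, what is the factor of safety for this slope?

Taking moments about the centre O, the resisting moment is provided by the undrained shear strength acting along the arc:
M_R = c_u·L_a·R = 41·19.30·15.8 = 12502.5 kN·m/m
M_D = W·d = 1393·4.77 = 6644.6 kN·m/m
FS = M_R / M_D = 12502.5 / 6644.6 = 1.882

FS = 1.88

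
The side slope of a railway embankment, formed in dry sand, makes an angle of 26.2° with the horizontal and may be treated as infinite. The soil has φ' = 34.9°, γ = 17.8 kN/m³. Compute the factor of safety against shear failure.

For a dry cohesionless infinite slope the factor of safety is FS = tanφ' / tanβ.
FS = tan34.9° / tan26.2° = 0.6976 / 0.4921 = 1.418

FS = 1.42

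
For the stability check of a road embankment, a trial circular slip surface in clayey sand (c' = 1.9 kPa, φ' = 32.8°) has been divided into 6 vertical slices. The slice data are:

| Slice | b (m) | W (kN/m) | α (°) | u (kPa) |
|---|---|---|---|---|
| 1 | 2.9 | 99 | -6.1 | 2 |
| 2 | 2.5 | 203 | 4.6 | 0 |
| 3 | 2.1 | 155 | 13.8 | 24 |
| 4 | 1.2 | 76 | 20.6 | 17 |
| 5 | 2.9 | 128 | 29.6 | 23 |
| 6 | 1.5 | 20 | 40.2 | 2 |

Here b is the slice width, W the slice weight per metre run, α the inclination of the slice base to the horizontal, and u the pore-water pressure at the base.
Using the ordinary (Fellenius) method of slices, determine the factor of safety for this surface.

Ordinary method of slices: FS = Σ[c'·Δl_i + (W_i cosα_i − u_i·Δl_i)·tanφ'] / Σ W_i sinα_i, with Δl_i = b_i / cosα_i.
Slice 1: Δl = 2.9/cos(-6.1°) = 2.917 m; N'_1 = 99·cos(-6.1°) − 2·2.917 = 92.6; c'Δl = 5.54; W sinα = -10.5
Slice 2: Δl = 2.5/cos4.6° = 2.508 m; N'_2 = 203·cos4.6° − 0·2.508 = 202.3; c'Δl = 4.77; W sinα = 16.3
Slice 3: Δl = 2.1/cos13.8° = 2.162 m; N'_3 = 155·cos13.8° − 24·2.162 = 98.6; c'Δl = 4.11; W sinα = 37.0
Slice 4: Δl = 1.2/cos20.6° = 1.282 m; N'_4 = 76·cos20.6° − 17·1.282 = 49.3; c'Δl = 2.44; W sinα = 26.7
Slice 5: Δl = 2.9/cos29.6° = 3.335 m; N'_5 = 128·cos29.6° − 23·3.335 = 34.6; c'Δl = 6.34; W sinα = 63.2
Slice 6: Δl = 1.5/cos40.2° = 1.964 m; N'_6 = 20·cos40.2° − 2·1.964 = 11.3; c'Δl = 3.73; W sinα = 12.9
Σc'Δl = 26.9 kN/m; ΣN' = 488.9 kN/m; ΣW sinα = 145.6 kN/m
Resisting = 26.9 + 488.9·tan32.8° = 26.9 + 315.0 = 342.0 kN/m
FS = 342.0 / 145.6 = 2.349

FS = 2.35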